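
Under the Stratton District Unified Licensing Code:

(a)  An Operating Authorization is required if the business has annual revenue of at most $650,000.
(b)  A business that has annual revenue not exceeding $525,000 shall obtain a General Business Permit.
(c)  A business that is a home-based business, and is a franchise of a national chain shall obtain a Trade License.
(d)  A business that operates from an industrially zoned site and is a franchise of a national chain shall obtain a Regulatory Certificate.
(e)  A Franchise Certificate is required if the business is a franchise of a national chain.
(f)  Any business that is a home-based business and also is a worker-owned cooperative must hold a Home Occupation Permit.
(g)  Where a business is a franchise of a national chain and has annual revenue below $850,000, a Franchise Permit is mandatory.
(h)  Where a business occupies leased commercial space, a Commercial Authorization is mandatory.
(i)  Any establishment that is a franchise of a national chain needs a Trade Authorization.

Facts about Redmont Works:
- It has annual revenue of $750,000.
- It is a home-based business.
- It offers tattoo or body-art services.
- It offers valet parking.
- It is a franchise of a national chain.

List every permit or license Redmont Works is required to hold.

Franchise Certificate, Franchise Permit, Trade Authorization, Trade License

(a) revenue $750,000 > $650,000 → Operating Authorization not required.
(b) revenue $750,000 > $525,000 → General Business Permit not required.
(c) is a home-based business; is a franchise of a national chain → Trade License required.
(d) is a home-based business (not: operates from an industrially zoned site); is a franchise of a national chain → Regulatory Certificate not required.
(e) is a franchise of a national chain → Franchise Certificate required.
(f) is a home-based business; is a franchise of a national chain (not: is a worker-owned cooperative) → Home Occupation Permit not required.
(g) is a franchise of a national chain; revenue $750,000 < $850,000 → Franchise Permit required.
(h) is a home-based business (not: occupies leased commercial space) → Commercial Authorization not required.
(i) is a franchise of a national chain → Trade Authorization required.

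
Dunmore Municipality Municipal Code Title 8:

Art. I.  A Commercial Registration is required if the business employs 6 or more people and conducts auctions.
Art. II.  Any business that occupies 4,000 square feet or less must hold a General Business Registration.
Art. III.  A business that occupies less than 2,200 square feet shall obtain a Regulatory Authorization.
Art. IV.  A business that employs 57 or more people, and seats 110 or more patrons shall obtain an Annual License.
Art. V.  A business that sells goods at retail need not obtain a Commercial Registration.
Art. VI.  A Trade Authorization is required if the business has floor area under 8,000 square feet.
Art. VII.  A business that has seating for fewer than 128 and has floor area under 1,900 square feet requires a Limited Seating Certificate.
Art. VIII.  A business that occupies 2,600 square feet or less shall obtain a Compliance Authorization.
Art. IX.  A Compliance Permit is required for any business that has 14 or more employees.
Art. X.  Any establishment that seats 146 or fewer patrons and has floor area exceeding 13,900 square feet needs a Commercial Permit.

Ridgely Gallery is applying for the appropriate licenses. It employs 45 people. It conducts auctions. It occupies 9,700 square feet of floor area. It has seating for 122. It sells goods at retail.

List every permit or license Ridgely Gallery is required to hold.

Art. I. employees 45 ≥ 6; conducts auctions → Commercial Registration required.
Art. II. floor area 9,700 square feet > 4,000 square feet → General Business Registration not required.
Art. III. floor area 9,700 square feet ≥ 2,200 square feet → Regulatory Authorization not required.
Art. IV. employees 45 < 57; seating 122 ≥ 110 → Annual License not required.
Art. V. sells goods at retail → exempt from Commercial Registration.
Art. VI. floor area 9,700 square feet ≥ 8,000 square feet → Trade Authorization not required.
Art. VII. seating 122 < 128; floor area 9,700 square feet ≥ 1,900 square feet → Limited Seating Certificate not required.
Art. VIII. floor area 9,700 square feet > 2,600 square feet → Compliance Authorization not required.
Art. IX. employees 45 ≥ 14 → Compliance Permit required.
Art. X. seating 122 ≤ 146; floor area 9,700 square feet ≤ 13,900 square feet → Commercial Permit not required.

Compliance Permit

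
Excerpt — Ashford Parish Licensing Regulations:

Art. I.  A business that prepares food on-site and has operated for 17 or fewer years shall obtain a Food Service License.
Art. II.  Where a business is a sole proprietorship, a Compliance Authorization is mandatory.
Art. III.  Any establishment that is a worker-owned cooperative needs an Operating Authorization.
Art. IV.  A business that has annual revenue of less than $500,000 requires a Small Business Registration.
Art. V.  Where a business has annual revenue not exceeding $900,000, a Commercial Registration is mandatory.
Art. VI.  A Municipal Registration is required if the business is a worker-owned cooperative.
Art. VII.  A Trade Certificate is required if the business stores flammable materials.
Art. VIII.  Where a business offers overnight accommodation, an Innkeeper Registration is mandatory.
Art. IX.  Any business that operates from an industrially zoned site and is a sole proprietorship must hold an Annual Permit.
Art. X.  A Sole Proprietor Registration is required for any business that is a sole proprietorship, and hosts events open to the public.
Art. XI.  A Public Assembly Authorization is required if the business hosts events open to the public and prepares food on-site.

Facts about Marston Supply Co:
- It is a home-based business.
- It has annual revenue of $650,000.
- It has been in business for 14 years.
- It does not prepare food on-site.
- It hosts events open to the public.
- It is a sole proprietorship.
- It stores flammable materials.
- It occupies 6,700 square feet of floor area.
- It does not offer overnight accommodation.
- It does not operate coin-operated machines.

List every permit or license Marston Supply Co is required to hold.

Art. I. does not prepare food on-site; years in business 14 ≤ 17 → Food Service License not required.
Art. II. is a sole proprietorship → Compliance Authorization required.
Art. III. is a sole proprietorship (not: is a worker-owned cooperative) → Operating Authorization not required.
Art. IV. revenue $650,000 ≥ $500,000 → Small Business Registration not required.
Art. V. revenue $650,000 ≤ $900,000 → Commercial Registration required.
Art. VI. is a sole proprietorship (not: is a worker-owned cooperative) → Municipal Registration not required.
Art. VII. stores flammable materials → Trade Certificate required.
Art. VIII. does not offer overnight accommodation → Innkeeper Registration not required.
Art. IX. is a home-based business (not: operates from an industrially zoned site); is a sole proprietorship → Annual Permit not required.
Art. X. is a sole proprietorship; hosts events open to the public → Sole Proprietor Registration required.
Art. XI. hosts events open to the public; does not prepare food on-site → Public Assembly Authorization not required.

Commercial Registration, Compliance Authorization, Sole Proprietor Registration, Trade Certificate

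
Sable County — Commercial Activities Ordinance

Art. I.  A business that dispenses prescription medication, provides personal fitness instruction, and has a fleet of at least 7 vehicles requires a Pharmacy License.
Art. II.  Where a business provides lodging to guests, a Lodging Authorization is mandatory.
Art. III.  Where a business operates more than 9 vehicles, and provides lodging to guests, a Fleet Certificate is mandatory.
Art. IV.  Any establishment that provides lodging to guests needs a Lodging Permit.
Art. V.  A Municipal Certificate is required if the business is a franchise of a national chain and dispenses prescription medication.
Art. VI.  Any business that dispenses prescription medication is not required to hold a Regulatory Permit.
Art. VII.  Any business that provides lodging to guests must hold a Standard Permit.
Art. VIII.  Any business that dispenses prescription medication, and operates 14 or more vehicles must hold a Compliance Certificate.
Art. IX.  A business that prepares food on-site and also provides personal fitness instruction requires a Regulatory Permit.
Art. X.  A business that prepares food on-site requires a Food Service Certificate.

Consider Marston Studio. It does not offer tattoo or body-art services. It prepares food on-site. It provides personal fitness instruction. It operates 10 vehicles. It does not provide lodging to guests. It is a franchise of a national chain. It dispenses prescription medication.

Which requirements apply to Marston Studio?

Art. I. dispenses prescription medication; provides personal fitness instruction; vehicles 10 ≥ 7 → Pharmacy License required.
Art. II. does not provide lodging to guests → Lodging Authorization not required.
Art. III. vehicles 10 > 9; does not provide lodging to guests → Fleet Certificate not required.
Art. IV. does not provide lodging to guests → Lodging Permit not required.
Art. V. is a franchise of a national chain; dispenses prescription medication → Municipal Certificate required.
Art. VI. dispenses prescription medication → exempt from Regulatory Permit.
Art. VII. does not provide lodging to guests → Standard Permit not required.
Art. VIII. dispenses prescription medication; vehicles 10 < 14 → Compliance Certificate not required.
Art. IX. prepares food on-site; provides personal fitness instruction → Regulatory Permit required.
Art. X. prepares food on-site → Food Service Certificate required.

Food Service Certificate, Municipal Certificate, Pharmacy License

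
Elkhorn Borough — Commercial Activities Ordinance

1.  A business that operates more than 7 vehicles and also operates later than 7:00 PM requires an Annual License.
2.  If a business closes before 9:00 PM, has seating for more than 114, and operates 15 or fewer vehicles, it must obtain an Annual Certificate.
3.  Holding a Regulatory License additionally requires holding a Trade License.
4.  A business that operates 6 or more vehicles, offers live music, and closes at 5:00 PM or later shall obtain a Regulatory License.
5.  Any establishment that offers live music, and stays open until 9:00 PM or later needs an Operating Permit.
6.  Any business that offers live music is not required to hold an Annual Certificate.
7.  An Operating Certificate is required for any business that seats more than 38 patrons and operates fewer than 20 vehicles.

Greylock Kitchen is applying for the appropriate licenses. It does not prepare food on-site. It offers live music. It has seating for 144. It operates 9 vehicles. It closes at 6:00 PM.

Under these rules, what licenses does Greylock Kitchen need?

Operating Certificate, Regulatory License, Trade License

1. vehicles 9 > 7; closes 6:00 PM, at/before 7:00 PM → Annual License not required.
2. closes 6:00 PM, at/before 9:00 PM; seating 144 > 114; vehicles 9 ≤ 15 → Annual Certificate required.
3. Regulatory License is required → Trade License also required.
4. vehicles 9 ≥ 6; offers live music; closes 6:00 PM, after 5:00 PM → Regulatory License required.
5. offers live music; closes 6:00 PM, at/before 9:00 PM → Operating Permit not required.
6. offers live music → exempt from Annual Certificate.
7. seating 144 > 38; vehicles 9 < 20 → Operating Certificate required.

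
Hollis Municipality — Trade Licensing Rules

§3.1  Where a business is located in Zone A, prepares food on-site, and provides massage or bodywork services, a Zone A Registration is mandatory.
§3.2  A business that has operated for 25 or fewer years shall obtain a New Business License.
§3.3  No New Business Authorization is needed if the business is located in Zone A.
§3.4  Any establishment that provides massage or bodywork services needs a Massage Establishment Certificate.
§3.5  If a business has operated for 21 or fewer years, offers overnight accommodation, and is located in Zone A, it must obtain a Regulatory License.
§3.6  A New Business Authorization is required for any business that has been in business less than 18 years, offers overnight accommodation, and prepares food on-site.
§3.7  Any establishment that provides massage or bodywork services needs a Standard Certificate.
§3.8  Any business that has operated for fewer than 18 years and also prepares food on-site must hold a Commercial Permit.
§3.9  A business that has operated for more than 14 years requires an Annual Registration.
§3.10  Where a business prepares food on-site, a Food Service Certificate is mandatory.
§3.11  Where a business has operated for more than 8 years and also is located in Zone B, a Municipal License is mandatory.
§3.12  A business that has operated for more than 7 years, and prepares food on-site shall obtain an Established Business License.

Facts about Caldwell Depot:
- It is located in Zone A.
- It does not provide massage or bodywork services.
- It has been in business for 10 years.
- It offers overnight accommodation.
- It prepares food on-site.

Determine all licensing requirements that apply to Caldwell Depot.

§3.1 is located in Zone A; prepares food on-site; does not provide massage or bodywork services → Zone A Registration not required.
§3.2 years in business 10 ≤ 25 → New Business License required.
§3.3 is located in Zone A → exempt from New Business Authorization.
§3.4 does not provide massage or bodywork services → Massage Establishment Certificate not required.
§3.5 years in business 10 ≤ 21; offers overnight accommodation; is located in Zone A → Regulatory License required.
§3.6 years in business 10 < 18; offers overnight accommodation; prepares food on-site → New Business Authorization required.
§3.7 does not provide massage or bodywork services → Standard Certificate not required.
§3.8 years in business 10 < 18; prepares food on-site → Commercial Permit required.
§3.9 years in business 10 ≤ 14 → Annual Registration not required.
§3.10 prepares food on-site → Food Service Certificate required.
§3.11 years in business 10 > 8; is located in Zone A (not: is located in Zone B) → Municipal License not required.
§3.12 years in business 10 > 7; prepares food on-site → Established Business License required.

Commercial Permit, Established Business License, Food Service Certificate, New Business License, Regulatory License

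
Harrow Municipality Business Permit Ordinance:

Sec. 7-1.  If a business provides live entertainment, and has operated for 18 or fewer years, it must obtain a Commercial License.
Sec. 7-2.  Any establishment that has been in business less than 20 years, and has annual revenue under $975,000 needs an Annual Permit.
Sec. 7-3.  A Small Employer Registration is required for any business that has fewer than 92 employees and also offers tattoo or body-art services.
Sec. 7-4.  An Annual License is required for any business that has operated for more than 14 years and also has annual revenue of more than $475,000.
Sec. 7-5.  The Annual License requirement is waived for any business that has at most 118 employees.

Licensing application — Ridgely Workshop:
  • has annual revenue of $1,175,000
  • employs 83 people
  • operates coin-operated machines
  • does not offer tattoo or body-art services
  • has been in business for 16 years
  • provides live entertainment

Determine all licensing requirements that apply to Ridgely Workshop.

Sec. 7-1. provides live entertainment; years in business 16 ≤ 18 → Commercial License required.
Sec. 7-2. years in business 16 < 20; revenue $1,175,000 ≥ $975,000 → Annual Permit not required.
Sec. 7-3. employees 83 < 92; does not offer tattoo or body-art services → Small Employer Registration not required.
Sec. 7-4. years in business 16 > 14; revenue $1,175,000 > $475,000 → Annual License required.
Sec. 7-5. employees 83 ≤ 118 → exempt from Annual License.

Commercial License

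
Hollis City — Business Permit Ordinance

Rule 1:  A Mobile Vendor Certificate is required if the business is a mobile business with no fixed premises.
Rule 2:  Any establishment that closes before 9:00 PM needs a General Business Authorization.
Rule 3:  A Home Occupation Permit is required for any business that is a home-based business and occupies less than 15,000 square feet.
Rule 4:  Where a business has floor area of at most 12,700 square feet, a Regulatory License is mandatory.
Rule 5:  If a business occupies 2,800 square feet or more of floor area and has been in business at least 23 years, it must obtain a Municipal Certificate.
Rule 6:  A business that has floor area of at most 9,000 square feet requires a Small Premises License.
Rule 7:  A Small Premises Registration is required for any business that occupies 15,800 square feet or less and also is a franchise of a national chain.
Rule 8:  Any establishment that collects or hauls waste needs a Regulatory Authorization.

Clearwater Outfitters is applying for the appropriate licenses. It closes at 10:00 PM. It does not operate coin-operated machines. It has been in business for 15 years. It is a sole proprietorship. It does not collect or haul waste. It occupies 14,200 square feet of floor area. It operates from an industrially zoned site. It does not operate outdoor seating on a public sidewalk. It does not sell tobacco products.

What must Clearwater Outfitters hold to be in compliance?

Rule 1: operates from an industrially zoned site (not: is a mobile business with no fixed premises) → Mobile Vendor Certificate not required.
Rule 2: closes 10:00 PM, after 9:00 PM → General Business Authorization not required.
Rule 3: operates from an industrially zoned site (not: is a home-based business); floor area 14,200 square feet < 15,000 square feet → Home Occupation Permit not required.
Rule 4: floor area 14,200 square feet > 12,700 square feet → Regulatory License not required.
Rule 5: floor area 14,200 square feet ≥ 2,800 square feet; years in business 15 < 23 → Municipal Certificate not required.
Rule 6: floor area 14,200 square feet > 9,000 square feet → Small Premises License not required.
Rule 7: floor area 14,200 square feet ≤ 15,800 square feet; is a sole proprietorship (not: is a franchise of a national chain) → Small Premises Registration not required.
Rule 8: does not collect or haul waste → Regulatory Authorization not required.

None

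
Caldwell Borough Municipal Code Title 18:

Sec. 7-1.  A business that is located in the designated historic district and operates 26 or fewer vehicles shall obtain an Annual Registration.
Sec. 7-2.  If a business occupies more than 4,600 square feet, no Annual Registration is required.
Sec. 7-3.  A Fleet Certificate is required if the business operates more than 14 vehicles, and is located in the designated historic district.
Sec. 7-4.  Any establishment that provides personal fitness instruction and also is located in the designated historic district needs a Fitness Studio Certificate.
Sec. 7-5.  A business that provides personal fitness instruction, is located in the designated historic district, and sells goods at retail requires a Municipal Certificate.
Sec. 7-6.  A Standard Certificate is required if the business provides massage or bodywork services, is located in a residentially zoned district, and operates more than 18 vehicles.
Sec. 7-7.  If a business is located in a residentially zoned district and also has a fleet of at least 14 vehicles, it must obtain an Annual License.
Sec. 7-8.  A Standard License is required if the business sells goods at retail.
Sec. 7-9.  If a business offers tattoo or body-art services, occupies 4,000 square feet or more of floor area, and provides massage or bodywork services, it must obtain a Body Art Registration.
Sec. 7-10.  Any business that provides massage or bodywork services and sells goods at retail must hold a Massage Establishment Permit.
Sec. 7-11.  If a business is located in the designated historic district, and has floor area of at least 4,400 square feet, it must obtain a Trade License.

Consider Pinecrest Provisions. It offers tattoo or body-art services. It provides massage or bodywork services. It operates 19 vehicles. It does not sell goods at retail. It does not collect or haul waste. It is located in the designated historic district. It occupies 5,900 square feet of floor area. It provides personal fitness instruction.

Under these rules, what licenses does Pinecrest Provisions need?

Body Art Registration, Fitness Studio Certificate, Fleet Certificate, Trade License

Sec. 7-1. is located in the designated historic district; vehicles 19 ≤ 26 → Annual Registration required.
Sec. 7-2. floor area 5,900 square feet > 4,600 square feet → exempt from Annual Registration.
Sec. 7-3. vehicles 19 > 14; is located in the designated historic district → Fleet Certificate required.
Sec. 7-4. provides personal fitness instruction; is located in the designated historic district → Fitness Studio Certificate required.
Sec. 7-5. provides personal fitness instruction; is located in the designated historic district; does not sell goods at retail → Municipal Certificate not required.
Sec. 7-6. provides massage or bodywork services; is located in the designated historic district (not: is located in a residentially zoned district); vehicles 19 > 18 → Standard Certificate not required.
Sec. 7-7. is located in the designated historic district (not: is located in a residentially zoned district); vehicles 19 ≥ 14 → Annual License not required.
Sec. 7-8. does not sell goods at retail → Standard License not required.
Sec. 7-9. offers tattoo or body-art services; floor area 5,900 square feet ≥ 4,000 square feet; provides massage or bodywork services → Body Art Registration required.
Sec. 7-10. provides massage or bodywork services; does not sell goods at retail → Massage Establishment Permit not required.
Sec. 7-11. is located in the designated historic district; floor area 5,900 square feet ≥ 4,400 square feet → Trade License required.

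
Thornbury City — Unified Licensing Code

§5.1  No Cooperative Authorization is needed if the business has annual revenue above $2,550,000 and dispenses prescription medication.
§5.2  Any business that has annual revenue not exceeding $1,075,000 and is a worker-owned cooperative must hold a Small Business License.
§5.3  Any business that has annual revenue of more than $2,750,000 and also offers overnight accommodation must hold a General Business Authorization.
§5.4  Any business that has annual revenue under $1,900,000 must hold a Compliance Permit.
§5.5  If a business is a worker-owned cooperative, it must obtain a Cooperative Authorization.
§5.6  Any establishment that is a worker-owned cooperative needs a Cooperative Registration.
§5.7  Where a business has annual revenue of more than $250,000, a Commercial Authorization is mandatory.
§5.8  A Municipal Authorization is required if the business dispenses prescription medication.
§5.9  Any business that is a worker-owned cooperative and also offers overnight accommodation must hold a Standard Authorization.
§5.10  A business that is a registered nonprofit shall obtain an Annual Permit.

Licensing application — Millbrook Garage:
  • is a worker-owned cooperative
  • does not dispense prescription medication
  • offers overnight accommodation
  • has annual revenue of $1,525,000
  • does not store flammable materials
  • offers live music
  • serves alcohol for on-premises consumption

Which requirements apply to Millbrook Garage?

§5.1 revenue $1,525,000 ≤ $2,550,000; does not dispense prescription medication → Cooperative Authorization exemption does not apply.
§5.2 revenue $1,525,000 > $1,075,000; is a worker-owned cooperative → Small Business License not required.
§5.3 revenue $1,525,000 ≤ $2,750,000; offers overnight accommodation → General Business Authorization not required.
§5.4 revenue $1,525,000 < $1,900,000 → Compliance Permit required.
§5.5 is a worker-owned cooperative → Cooperative Authorization required.
§5.6 is a worker-owned cooperative → Cooperative Registration required.
§5.7 revenue $1,525,000 > $250,000 → Commercial Authorization required.
§5.8 does not dispense prescription medication → Municipal Authorization not required.
§5.9 is a worker-owned cooperative; offers overnight accommodation → Standard Authorization required.
§5.10 is a worker-owned cooperative (not: is a registered nonprofit) → Annual Permit not required.

Commercial Authorization, Compliance Permit, Cooperative Authorization, Cooperative Registration, Standard Authorization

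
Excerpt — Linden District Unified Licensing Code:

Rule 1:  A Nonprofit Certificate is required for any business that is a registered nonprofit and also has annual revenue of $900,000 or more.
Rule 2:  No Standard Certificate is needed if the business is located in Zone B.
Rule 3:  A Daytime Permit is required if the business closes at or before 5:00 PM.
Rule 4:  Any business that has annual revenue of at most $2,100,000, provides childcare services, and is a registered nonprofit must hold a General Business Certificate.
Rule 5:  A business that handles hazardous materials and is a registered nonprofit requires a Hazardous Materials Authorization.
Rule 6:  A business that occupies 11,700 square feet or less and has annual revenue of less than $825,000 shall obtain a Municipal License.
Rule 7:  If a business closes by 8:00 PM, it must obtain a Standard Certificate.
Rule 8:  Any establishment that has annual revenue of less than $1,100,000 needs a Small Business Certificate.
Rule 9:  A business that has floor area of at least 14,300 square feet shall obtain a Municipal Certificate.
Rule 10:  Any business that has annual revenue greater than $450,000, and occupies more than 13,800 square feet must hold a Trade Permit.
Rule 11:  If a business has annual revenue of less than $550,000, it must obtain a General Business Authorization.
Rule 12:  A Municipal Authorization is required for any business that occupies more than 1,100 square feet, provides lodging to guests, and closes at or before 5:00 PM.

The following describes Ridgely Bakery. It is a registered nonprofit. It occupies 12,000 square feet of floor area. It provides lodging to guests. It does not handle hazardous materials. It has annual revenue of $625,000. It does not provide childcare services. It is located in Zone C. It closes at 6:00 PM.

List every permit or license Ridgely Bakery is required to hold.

Small Business Certificate, Standard Certificate

Rule 1: is a registered nonprofit; revenue $625,000 < $900,000 → Nonprofit Certificate not required.
Rule 2: is located in Zone C (not: is located in Zone B) → Standard Certificate exemption does not apply.
Rule 3: closes 6:00 PM, after 5:00 PM → Daytime Permit not required.
Rule 4: revenue $625,000 ≤ $2,100,000; does not provide childcare services; is a registered nonprofit → General Business Certificate not required.
Rule 5: does not handle hazardous materials; is a registered nonprofit → Hazardous Materials Authorization not required.
Rule 6: floor area 12,000 square feet > 11,700 square feet; revenue $625,000 < $825,000 → Municipal License not required.
Rule 7: closes 6:00 PM, at/before 8:00 PM → Standard Certificate required.
Rule 8: revenue $625,000 < $1,100,000 → Small Business Certificate required.
Rule 9: floor area 12,000 square feet < 14,300 square feet → Municipal Certificate not required.
Rule 10: revenue $625,000 > $450,000; floor area 12,000 square feet ≤ 13,800 square feet → Trade Permit not required.
Rule 11: revenue $625,000 ≥ $550,000 → General Business Authorization not required.
Rule 12: floor area 12,000 square feet > 1,100 square feet; provides lodging to guests; closes 6:00 PM, after 5:00 PM → Municipal Authorization not required.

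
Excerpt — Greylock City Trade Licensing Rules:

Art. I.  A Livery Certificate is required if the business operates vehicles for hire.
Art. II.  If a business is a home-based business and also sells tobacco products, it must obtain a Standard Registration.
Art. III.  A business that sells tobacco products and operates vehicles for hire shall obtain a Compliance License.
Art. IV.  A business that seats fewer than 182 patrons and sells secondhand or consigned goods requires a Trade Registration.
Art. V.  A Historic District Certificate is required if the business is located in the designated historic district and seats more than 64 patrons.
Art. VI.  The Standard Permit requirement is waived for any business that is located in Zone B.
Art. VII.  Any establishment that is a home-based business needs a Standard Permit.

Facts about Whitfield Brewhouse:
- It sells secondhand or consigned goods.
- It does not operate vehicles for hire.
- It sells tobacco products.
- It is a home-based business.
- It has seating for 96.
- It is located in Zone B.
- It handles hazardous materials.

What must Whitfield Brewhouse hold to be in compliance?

Standard Registration, Trade Registration

Art. I. does not operate vehicles for hire → Livery Certificate not required.
Art. II. is a home-based business; sells tobacco products → Standard Registration required.
Art. III. sells tobacco products; does not operate vehicles for hire → Compliance License not required.
Art. IV. seating 96 < 182; sells secondhand or consigned goods → Trade Registration required.
Art. V. is located in Zone B (not: is located in the designated historic district); seating 96 > 64 → Historic District Certificate not required.
Art. VI. is located in Zone B → exempt from Standard Permit.
Art. VII. is a home-based business → Standard Permit required.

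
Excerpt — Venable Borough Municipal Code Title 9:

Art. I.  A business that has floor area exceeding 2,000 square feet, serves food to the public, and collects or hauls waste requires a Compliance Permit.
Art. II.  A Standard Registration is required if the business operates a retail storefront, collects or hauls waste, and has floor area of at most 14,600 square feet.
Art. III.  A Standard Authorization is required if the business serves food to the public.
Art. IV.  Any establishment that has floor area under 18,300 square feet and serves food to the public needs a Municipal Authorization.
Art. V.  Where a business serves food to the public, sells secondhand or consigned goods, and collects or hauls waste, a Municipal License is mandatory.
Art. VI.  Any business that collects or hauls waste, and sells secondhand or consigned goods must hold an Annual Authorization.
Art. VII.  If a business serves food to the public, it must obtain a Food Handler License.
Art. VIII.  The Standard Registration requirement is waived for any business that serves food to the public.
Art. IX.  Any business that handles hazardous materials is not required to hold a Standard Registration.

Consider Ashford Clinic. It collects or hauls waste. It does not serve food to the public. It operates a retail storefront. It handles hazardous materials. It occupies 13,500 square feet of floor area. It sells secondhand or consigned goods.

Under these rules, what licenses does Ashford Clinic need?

Art. I. floor area 13,500 square feet > 2,000 square feet; does not serve food to the public; collects or hauls waste → Compliance Permit not required.
Art. II. operates a retail storefront; collects or hauls waste; floor area 13,500 square feet ≤ 14,600 square feet → Standard Registration required.
Art. III. does not serve food to the public → Standard Authorization not required.
Art. IV. floor area 13,500 square feet < 18,300 square feet; does not serve food to the public → Municipal Authorization not required.
Art. V. does not serve food to the public; sells secondhand or consigned goods; collects or hauls waste → Municipal License not required.
Art. VI. collects or hauls waste; sells secondhand or consigned goods → Annual Authorization required.
Art. VII. does not serve food to the public → Food Handler License not required.
Art. VIII. does not serve food to the public → Standard Registration exemption does not apply.
Art. IX. handles hazardous materials → exempt from Standard Registration.

Annual Authorization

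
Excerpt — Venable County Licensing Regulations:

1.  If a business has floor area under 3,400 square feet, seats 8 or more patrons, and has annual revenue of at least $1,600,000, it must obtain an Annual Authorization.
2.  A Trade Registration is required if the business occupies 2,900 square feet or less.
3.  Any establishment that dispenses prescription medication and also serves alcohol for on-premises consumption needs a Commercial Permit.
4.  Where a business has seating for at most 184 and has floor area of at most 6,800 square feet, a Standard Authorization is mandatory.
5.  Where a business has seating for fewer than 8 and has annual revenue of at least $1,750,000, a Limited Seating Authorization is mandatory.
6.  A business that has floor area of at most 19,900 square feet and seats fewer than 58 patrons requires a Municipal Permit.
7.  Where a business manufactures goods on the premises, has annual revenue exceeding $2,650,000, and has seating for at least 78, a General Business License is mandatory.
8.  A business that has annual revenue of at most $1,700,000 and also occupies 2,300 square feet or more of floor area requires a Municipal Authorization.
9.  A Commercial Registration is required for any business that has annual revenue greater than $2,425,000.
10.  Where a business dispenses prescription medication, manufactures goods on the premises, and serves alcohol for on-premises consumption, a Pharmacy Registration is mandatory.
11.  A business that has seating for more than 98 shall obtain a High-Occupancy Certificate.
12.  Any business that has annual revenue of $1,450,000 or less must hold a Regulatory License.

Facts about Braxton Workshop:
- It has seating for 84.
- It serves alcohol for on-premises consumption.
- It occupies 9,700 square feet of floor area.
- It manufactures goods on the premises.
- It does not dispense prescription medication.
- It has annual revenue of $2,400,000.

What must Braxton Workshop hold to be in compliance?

1. floor area 9,700 square feet ≥ 3,400 square feet; seating 84 ≥ 8; revenue $2,400,000 ≥ $1,600,000 → Annual Authorization not required.
2. floor area 9,700 square feet > 2,900 square feet → Trade Registration not required.
3. does not dispense prescription medication; serves alcohol for on-premises consumption → Commercial Permit not required.
4. seating 84 ≤ 184; floor area 9,700 square feet > 6,800 square feet → Standard Authorization not required.
5. seating 84 ≥ 8; revenue $2,400,000 ≥ $1,750,000 → Limited Seating Authorization not required.
6. floor area 9,700 square feet ≤ 19,900 square feet; seating 84 ≥ 58 → Municipal Permit not required.
7. manufactures goods on the premises; revenue $2,400,000 ≤ $2,650,000; seating 84 ≥ 78 → General Business License not required.
8. revenue $2,400,000 > $1,700,000; floor area 9,700 square feet ≥ 2,300 square feet → Municipal Authorization not required.
9. revenue $2,400,000 ≤ $2,425,000 → Commercial Registration not required.
10. does not dispense prescription medication; manufactures goods on the premises; serves alcohol for on-premises consumption → Pharmacy Registration not required.
11. seating 84 ≤ 98 → High-Occupancy Certificate not required.
12. revenue $2,400,000 > $1,450,000 → Regulatory License not required.

None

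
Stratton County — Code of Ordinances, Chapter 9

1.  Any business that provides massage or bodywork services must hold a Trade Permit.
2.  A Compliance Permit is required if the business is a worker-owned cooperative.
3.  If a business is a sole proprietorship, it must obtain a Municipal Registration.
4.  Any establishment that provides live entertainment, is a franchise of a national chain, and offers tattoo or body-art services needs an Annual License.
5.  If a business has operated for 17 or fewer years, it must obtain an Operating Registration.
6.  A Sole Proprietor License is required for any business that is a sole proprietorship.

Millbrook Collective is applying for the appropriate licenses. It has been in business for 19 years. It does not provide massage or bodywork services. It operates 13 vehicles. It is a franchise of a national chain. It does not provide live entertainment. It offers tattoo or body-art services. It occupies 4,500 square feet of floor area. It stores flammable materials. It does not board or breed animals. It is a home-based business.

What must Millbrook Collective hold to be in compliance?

1. does not provide massage or bodywork services → Trade Permit not required.
2. is a franchise of a national chain (not: is a worker-owned cooperative) → Compliance Permit not required.
3. is a franchise of a national chain (not: is a sole proprietorship) → Municipal Registration not required.
4. does not provide live entertainment; is a franchise of a national chain; offers tattoo or body-art services → Annual License not required.
5. years in business 19 > 17 → Operating Registration not required.
6. is a franchise of a national chain (not: is a sole proprietorship) → Sole Proprietor License not required.

None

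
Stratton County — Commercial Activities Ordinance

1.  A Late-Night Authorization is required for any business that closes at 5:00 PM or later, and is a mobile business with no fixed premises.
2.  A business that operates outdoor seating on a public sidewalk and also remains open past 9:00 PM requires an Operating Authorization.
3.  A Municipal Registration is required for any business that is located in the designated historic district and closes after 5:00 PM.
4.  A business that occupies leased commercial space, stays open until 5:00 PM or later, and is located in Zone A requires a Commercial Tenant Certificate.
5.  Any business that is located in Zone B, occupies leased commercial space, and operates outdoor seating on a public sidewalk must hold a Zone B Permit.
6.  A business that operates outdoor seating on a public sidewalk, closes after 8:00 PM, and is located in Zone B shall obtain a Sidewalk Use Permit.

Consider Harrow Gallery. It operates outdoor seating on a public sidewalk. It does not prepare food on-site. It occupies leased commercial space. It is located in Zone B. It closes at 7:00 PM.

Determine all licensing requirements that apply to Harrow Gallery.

Zone B Permit

1. closes 7:00 PM, after 5:00 PM; occupies leased commercial space (not: is a mobile business with no fixed premises) → Late-Night Authorization not required.
2. operates outdoor seating on a public sidewalk; closes 7:00 PM, at/before 9:00 PM → Operating Authorization not required.
3. is located in Zone B (not: is located in the designated historic district); closes 7:00 PM, after 5:00 PM → Municipal Registration not required.
4. occupies leased commercial space; closes 7:00 PM, after 5:00 PM; is located in Zone B (not: is located in Zone A) → Commercial Tenant Certificate not required.
5. is located in Zone B; occupies leased commercial space; operates outdoor seating on a public sidewalk → Zone B Permit required.
6. operates outdoor seating on a public sidewalk; closes 7:00 PM, at/before 8:00 PM; is located in Zone B → Sidewalk Use Permit not required.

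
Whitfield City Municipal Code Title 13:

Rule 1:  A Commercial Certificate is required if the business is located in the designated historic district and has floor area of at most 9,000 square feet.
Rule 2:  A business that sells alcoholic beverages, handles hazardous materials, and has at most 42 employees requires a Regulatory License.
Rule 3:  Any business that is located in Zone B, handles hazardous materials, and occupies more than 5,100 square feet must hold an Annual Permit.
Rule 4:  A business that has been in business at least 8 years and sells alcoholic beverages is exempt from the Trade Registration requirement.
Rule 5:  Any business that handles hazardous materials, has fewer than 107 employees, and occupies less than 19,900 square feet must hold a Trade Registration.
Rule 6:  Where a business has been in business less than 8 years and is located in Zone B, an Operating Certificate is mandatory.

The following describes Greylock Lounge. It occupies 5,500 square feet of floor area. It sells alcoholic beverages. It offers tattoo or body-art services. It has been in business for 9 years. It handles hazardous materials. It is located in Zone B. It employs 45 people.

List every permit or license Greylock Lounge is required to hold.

Annual Permit

Rule 1: is located in Zone B (not: is located in the designated historic district); floor area 5,500 square feet ≤ 9,000 square feet → Commercial Certificate not required.
Rule 2: sells alcoholic beverages; handles hazardous materials; employees 45 > 42 → Regulatory License not required.
Rule 3: is located in Zone B; handles hazardous materials; floor area 5,500 square feet > 5,100 square feet → Annual Permit required.
Rule 4: years in business 9 ≥ 8; sells alcoholic beverages → exempt from Trade Registration.
Rule 5: handles hazardous materials; employees 45 < 107; floor area 5,500 square feet < 19,900 square feet → Trade Registration required.
Rule 6: years in business 9 ≥ 8; is located in Zone B → Operating Certificate not required.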